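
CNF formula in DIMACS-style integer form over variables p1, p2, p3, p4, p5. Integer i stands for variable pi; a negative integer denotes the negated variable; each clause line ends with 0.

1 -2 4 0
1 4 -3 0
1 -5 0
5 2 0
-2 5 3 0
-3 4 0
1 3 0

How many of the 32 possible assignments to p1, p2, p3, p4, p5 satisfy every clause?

8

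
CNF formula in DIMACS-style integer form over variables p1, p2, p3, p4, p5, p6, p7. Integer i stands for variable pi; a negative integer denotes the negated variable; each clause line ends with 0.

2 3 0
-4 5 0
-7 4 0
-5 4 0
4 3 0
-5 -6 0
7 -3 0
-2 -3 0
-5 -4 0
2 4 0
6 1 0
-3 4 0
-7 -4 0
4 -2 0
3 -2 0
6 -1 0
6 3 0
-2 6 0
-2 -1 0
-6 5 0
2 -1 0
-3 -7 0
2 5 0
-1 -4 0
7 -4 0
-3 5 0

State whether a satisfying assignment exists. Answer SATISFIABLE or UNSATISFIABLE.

UNSATISFIABLE

p4 = True:
  propagation gives p5=True; an empty clause results — contradiction.
p4 = False:
  propagation gives p7=False, p5=False, p3=True; an empty clause results — contradiction.
Every branch closes, so no satisfying assignment exists.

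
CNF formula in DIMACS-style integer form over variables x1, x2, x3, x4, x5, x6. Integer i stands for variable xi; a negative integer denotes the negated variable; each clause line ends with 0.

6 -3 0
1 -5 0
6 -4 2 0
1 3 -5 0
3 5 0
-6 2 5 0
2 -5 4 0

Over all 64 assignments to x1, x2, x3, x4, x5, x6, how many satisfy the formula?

12

Case analysis on x5 and x2:
  x5=T, x2=T: x4 free; 3 ways for (x1,x3,x6) × 2^1 = 6.
  x5=T, x2=F: remaining (x1,x3,x4,x6) ∈ {(T,F,T,T); (T,T,T,T)} — 2.
  x5=F, x2=T: remaining (x1,x3,x4,x6) ∈ {(F,T,F,T); (F,T,T,T); (T,T,F,T); (T,T,T,T)} — 4.
  x5=F, x2=F: a clause becomes empty — 0.
Total: 6 + 2 + 4 + 0 = 12.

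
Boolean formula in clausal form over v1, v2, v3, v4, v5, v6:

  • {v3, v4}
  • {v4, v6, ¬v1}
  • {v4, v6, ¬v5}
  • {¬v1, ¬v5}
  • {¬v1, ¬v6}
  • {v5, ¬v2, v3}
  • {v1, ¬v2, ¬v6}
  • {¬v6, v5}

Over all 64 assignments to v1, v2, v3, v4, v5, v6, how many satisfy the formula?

Case analysis on v6 and v1:
  v6=T, v1=T: a clause becomes empty — 0.
  v6=T, v1=F: remaining (v2,v3,v4,v5) ∈ {(F,F,T,T); (F,T,F,T); (F,T,T,T)} — 3.
  v6=F, v1=T: remaining (v2,v3,v4,v5) ∈ {(F,F,T,F); (F,T,T,F); (T,T,T,F)} — 3.
  v6=F, v1=F: 9 of the 16 assignments to (v2,v3,v4,v5) work.
Total: 0 + 3 + 3 + 9 = 15.

15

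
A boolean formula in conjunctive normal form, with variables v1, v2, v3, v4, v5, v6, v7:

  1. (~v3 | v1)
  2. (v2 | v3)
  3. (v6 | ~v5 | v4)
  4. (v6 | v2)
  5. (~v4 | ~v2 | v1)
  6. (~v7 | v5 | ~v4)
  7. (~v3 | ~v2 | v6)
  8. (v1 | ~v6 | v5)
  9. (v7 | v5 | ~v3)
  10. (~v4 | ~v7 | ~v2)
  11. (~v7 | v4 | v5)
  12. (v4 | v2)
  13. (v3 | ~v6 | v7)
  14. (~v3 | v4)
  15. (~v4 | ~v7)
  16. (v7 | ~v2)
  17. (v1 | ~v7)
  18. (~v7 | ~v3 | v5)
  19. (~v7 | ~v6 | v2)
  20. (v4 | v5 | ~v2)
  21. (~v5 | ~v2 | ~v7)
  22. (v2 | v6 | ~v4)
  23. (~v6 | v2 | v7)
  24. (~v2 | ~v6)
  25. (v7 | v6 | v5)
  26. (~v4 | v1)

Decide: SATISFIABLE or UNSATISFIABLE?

v2 = True:
  propagation gives v7=True, v4=False, v5=True; an empty clause results — contradiction.
v2 = False:
  propagation gives v3=True, v1=True, v6=True, v4=True; an empty clause results — contradiction.
Every branch closes, so no satisfying assignment exists.

UNSATISFIABLE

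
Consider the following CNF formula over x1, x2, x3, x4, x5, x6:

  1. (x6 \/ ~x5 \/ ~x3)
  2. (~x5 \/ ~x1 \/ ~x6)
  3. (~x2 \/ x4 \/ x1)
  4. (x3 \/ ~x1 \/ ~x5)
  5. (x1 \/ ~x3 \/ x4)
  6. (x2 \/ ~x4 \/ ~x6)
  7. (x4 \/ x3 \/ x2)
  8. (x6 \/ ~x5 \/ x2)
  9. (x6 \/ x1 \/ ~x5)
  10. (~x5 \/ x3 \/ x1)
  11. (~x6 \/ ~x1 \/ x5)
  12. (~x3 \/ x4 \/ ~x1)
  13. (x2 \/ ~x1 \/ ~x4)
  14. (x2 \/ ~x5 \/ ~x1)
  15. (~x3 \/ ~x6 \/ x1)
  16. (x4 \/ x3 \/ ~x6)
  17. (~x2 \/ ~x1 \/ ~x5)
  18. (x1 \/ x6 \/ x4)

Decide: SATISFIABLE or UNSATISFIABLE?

Set x1 = True and propagate.
The remaining clauses are satisfied by x2 = True, x3 = False, x4 = False, x5 = False, x6 = False.
Every clause has at least one true literal under this assignment.
So x1=T, x2=T, x3=F, x4=F, x5=F, x6=F is a satisfying assignment.

SATISFIABLE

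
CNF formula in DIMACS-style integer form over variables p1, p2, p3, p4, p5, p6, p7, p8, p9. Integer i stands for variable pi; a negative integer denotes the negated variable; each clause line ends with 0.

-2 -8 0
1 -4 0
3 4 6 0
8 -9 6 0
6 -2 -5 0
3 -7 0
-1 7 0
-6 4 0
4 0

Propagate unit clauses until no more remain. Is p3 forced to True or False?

True

Unit clause (p4) sets p4 = True.
From (p1 OR NOT p4) and p4 = True: p1 = True.
In (NOT p1 OR p7), NOT p1 is now false; p7 must hold, so p7 = True.
In (p3 OR NOT p7), NOT p7 is now false; p3 must hold, so p3 = True.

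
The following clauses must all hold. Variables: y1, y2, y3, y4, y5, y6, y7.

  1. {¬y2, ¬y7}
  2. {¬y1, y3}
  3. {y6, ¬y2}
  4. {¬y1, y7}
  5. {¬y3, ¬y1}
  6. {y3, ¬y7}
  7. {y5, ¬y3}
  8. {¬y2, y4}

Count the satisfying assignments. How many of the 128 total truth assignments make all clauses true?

Case analysis on y3 and y1:
  y3=T, y1=T: a clause becomes empty — 0.
  y3=T, y1=F: 9 of the 32 assignments to (y2,y4,y5,y6,y7) work.
  y3=F, y1=T: a clause becomes empty — 0.
  y3=F, y1=F: y5 free; 5 ways for (y2,y4,y6,y7) × 2^1 = 10.
Total: 0 + 9 + 0 + 10 = 19.

19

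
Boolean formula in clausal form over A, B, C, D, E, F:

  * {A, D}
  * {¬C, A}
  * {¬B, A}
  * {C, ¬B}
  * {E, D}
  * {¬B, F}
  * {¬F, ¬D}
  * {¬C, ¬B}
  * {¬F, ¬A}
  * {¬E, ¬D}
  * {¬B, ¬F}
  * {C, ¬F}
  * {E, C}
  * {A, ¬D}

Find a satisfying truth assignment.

A=T, B=F, C=T, D=T, E=F, F=F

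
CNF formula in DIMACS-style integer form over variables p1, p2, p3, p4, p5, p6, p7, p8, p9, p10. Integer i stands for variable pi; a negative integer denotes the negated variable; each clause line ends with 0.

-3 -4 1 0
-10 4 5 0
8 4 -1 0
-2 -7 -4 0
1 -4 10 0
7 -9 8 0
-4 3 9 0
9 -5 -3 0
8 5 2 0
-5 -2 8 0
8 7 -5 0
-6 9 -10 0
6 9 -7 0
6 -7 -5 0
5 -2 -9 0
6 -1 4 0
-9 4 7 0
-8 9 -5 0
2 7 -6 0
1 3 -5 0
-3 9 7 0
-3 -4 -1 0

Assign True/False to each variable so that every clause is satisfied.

p1 = T, p2 = F, p3 = F, p4 = T, p5 = T, p6 = F, p7 = F, p8 = T, p9 = T, p10 = F

Check each clause:
  1. (~p3 | p1 | ~p4) — p1 is true.
  2. (p5 | p4 | ~p10) — p4 is true.
  3. (~p1 | p4 | p8) — p8 is true.
  4. (~p2 | ~p7 | ~p4) — ~p7 is true.
  5. (p1 | ~p4 | p10) — p1 is true.
  6. (p8 | p7 | ~p9) — p8 is true.
  7. (p3 | ~p4 | p9) — p9 is true.
  8. (~p3 | p9 | ~p5) — p9 is true.
  9. (p5 | p2 | p8) — p8 is true.
  10. (~p2 | ~p5 | p8) — p8 is true.
  11. (p7 | ~p5 | p8) — p8 is true.
  12. (p9 | ~p6 | ~p10) — p9 is true.
  13. (p9 | p6 | ~p7) — p9 is true.
  14. (p6 | ~p7 | ~p5) — ~p7 is true.
  15. (p5 | ~p2 | ~p9) — p5 is true.
  16. (~p1 | p6 | p4) — p4 is true.
  17. (p7 | p4 | ~p9) — p4 is true.
  18. (~p8 | p9 | ~p5) — p9 is true.
  19. (~p6 | p2 | p7) — ~p6 is true.
  20. (~p5 | p1 | p3) — p1 is true.
  21. (p9 | ~p3 | p7) — p9 is true.
  22. (~p1 | ~p3 | ~p4) — ~p3 is true.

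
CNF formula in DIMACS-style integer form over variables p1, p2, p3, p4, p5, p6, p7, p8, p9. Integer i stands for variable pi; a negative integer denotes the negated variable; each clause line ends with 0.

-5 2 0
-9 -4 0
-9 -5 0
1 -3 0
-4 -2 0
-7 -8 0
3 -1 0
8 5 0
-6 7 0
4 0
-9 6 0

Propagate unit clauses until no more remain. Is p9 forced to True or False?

Unit clause (p4) sets p4 = True.
In (¬p4 ∨ ¬p9), ¬p4 is now false; ¬p9 must hold, so p9 = False.

False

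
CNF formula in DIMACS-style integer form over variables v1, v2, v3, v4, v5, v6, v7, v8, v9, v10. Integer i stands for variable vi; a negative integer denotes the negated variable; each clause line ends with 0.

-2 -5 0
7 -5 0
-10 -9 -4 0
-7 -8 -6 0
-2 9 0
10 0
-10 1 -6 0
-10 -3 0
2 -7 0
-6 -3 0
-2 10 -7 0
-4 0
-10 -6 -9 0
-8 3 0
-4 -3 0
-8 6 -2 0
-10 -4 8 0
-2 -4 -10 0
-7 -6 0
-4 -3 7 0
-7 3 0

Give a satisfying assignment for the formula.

v1=False, v2=False, v3=False, v4=False, v5=False, v6=False, v7=False, v8=False, v9=True, v10=True

The clause (v10) is unit: v10 must be True.
Unit propagation: (~v3) forces v3 = False.
Unit propagation: (~v4) forces v4 = False.
(~v8) is a unit clause, so v8 = False.
The clause (~v7) is unit: v7 must be False.
(~v5) is a unit clause, so v5 = False.
v2 occurs only negated in the remaining clauses — set v2 = False.
Pure literal: v6 appears only negated; assign v6 = False.
v1, v9 are now unconstrained; take v1 = False, v9 = True.
Every clause has at least one true literal under this assignment.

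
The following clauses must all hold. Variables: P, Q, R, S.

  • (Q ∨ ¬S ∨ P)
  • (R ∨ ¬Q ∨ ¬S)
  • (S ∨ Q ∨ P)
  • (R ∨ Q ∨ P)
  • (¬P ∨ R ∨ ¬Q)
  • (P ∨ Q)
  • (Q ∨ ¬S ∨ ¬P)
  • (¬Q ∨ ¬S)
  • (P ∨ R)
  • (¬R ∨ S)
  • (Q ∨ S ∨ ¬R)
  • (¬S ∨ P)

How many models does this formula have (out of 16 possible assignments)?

Satisfying assignments:
  P=T Q=F R=F S=F
That's 1 in total.

1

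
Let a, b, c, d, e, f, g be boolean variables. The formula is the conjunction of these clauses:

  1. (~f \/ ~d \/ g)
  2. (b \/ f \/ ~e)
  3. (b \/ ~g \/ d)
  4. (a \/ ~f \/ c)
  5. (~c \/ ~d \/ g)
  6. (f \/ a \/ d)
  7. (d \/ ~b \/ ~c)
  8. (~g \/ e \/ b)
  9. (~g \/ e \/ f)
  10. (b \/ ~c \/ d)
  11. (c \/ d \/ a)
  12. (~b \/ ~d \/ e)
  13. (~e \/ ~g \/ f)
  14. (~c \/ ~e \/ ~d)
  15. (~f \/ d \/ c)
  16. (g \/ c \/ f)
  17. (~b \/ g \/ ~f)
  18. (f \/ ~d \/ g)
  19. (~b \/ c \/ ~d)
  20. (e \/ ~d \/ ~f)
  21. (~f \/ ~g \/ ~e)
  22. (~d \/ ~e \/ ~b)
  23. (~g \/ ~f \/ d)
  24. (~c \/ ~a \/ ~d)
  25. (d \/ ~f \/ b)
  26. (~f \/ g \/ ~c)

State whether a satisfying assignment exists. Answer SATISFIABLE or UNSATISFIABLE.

d = True:
  f = True:
    propagation gives g=True, e=True; an empty clause results — contradiction.
  f = False:
    propagation gives g=True, e=True; an empty clause results — contradiction.
d = False:
  f = True:
    propagation gives c=True, b=False; an empty clause results — contradiction.
  f = False:
    b = True:
      propagation gives c=False, g=True, e=True; contradiction.
    b = False:
      propagation gives e=False, g=False, c=False; contradiction.
Every branch closes, so no satisfying assignment exists.

UNSATISFIABLE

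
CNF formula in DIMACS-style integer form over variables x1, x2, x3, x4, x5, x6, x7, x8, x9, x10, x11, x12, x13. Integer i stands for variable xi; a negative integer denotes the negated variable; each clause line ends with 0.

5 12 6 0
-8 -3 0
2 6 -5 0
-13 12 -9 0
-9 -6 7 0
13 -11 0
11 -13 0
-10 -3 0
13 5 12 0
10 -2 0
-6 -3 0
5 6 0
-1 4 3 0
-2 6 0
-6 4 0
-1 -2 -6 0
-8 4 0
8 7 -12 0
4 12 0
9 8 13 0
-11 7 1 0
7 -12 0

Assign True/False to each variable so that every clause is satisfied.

Pure literal: x4 appears only positively; assign x4 = True.
Pure literal: x7 appears only positively; assign x7 = True.
Branch on x1: take x1 = False.
Try x2 = False.
The remaining clauses are satisfied by x3 = False, x5 = False, x6 = True, x8 = True, x9 = False, x10 = True, x11 = False, x12 = True, x13 = False.

x1 = False, x2 = False, x3 = False, x4 = True, x5 = False, x6 = True, x7 = True, x8 = True, x9 = False, x10 = True, x11 = False, x12 = True, x13 = False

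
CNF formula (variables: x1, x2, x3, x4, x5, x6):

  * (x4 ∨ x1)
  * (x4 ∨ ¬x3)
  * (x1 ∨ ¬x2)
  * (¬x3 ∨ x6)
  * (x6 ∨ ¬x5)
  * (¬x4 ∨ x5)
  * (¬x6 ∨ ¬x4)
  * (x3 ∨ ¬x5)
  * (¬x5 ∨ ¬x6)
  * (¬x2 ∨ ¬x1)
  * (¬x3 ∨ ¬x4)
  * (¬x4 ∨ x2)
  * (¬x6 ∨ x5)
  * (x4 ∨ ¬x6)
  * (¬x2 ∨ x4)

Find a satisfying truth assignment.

x1 = T, x2 = F, x3 = F, x4 = F, x5 = F, x6 = F

Check each clause:
  1. (x4 ∨ x1) — x1 is true.
  2. (x4 ∨ ¬x3) — ¬x3 is true.
  3. (x1 ∨ ¬x2) — x1 is true.
  4. (x6 ∨ ¬x3) — ¬x3 is true.
  5. (¬x5 ∨ x6) — ¬x5 is true.
  6. (x5 ∨ ¬x4) — ¬x4 is true.
  7. (¬x4 ∨ ¬x6) — ¬x6 is true.
  8. (x3 ∨ ¬x5) — ¬x5 is true.
  9. (¬x5 ∨ ¬x6) — ¬x6 is true.
  10. (¬x2 ∨ ¬x1) — ¬x2 is true.
  11. (¬x3 ∨ ¬x4) — ¬x4 is true.
  12. (x2 ∨ ¬x4) — ¬x4 is true.
  13. (¬x6 ∨ x5) — ¬x6 is true.
  14. (x4 ∨ ¬x6) — ¬x6 is true.
  15. (x4 ∨ ¬x2) — ¬x2 is true.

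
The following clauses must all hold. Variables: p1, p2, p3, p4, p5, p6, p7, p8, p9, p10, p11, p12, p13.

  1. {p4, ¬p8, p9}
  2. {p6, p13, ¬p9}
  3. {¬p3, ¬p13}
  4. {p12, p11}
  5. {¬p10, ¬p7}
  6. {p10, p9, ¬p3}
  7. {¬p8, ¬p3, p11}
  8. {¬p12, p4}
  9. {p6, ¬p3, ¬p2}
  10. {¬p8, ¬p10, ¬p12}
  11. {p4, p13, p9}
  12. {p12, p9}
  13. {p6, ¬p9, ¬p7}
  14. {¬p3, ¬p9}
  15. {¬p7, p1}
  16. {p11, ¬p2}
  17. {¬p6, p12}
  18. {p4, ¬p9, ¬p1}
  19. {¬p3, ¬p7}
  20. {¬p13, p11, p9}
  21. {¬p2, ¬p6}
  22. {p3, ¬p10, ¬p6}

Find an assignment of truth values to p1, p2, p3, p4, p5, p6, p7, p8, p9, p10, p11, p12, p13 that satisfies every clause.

p1=T, p2=F, p3=F, p4=T, p5=F, p6=F, p7=F, p8=T, p9=T, p10=F, p11=T, p12=T, p13=T

Check each clause:
  1. {p9, p4, ¬p8} — p9 is true.
  2. {¬p9, p13, p6} — p13 is true.
  3. {¬p3, ¬p13} — ¬p3 is true.
  4. {p12, p11} — p11 is true.
  5. {¬p7, ¬p10} — ¬p7 is true.
  6. {p9, ¬p3, p10} — p9 is true.
  7. {¬p8, ¬p3, p11} — p11 is true.
  8. {¬p12, p4} — p4 is true.
  9. {¬p3, ¬p2, p6} — ¬p3 is true.
  10. {¬p10, ¬p8, ¬p12} — ¬p10 is true.
  11. {p4, p13, p9} — p9 is true.
  12. {p12, p9} — p9 is true.
  13. {¬p7, ¬p9, p6} — ¬p7 is true.
  14. {¬p3, ¬p9} — ¬p3 is true.
  15. {¬p7, p1} — ¬p7 is true.
  16. {¬p2, p11} — p11 is true.
  17. {p12, ¬p6} — ¬p6 is true.
  18. {p4, ¬p9, ¬p1} — p4 is true.
  19. {¬p7, ¬p3} — ¬p7 is true.
  20. {¬p13, p11, p9} — p11 is true.
  21. {¬p2, ¬p6} — ¬p6 is true.
  22. {¬p10, ¬p6, p3} — ¬p6 is true.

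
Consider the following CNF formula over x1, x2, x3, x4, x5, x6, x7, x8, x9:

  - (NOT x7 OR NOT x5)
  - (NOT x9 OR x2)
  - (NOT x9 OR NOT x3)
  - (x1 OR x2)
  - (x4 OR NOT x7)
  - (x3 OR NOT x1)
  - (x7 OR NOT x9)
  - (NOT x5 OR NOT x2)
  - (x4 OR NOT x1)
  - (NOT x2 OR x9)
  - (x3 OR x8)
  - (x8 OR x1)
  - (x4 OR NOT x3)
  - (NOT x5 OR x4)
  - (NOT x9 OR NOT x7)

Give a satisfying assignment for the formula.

x4 occurs only positively in the remaining clauses — set x4 = True.
Set x1 = True and propagate.
  then x3 is forced to True.
  then x9 is forced to False.
  then x2 is forced to False.
Set x5 = True and propagate.
  then x7 is forced to False.
x6, x8 are now unconstrained; take x6 = True, x8 = False.
Every clause has at least one true literal under this assignment.
Check each clause:
  1. (NOT x7 OR NOT x5) — NOT x7 is true.
  2. (x2 OR NOT x9) — NOT x9 is true.
  3. (NOT x9 OR NOT x3) — NOT x9 is true.
  4. (x1 OR x2) — x1 is true.
  5. (x4 OR NOT x7) — NOT x7 is true.
  6. (NOT x1 OR x3) — x3 is true.
  7. (NOT x9 OR x7) — NOT x9 is true.
  8. (NOT x2 OR NOT x5) — NOT x2 is true.
  9. (NOT x1 OR x4) — x4 is true.
  10. (NOT x2 OR x9) — NOT x2 is true.
  11. (x8 OR x3) — x3 is true.
  12. (x1 OR x8) — x1 is true.
  13. (x4 OR NOT x3) — x4 is true.
  14. (NOT x5 OR x4) — x4 is true.
  15. (NOT x7 OR NOT x9) — NOT x7 is true.

x1=T, x2=F, x3=T, x4=T, x5=T, x6=T, x7=F, x8=F, x9=F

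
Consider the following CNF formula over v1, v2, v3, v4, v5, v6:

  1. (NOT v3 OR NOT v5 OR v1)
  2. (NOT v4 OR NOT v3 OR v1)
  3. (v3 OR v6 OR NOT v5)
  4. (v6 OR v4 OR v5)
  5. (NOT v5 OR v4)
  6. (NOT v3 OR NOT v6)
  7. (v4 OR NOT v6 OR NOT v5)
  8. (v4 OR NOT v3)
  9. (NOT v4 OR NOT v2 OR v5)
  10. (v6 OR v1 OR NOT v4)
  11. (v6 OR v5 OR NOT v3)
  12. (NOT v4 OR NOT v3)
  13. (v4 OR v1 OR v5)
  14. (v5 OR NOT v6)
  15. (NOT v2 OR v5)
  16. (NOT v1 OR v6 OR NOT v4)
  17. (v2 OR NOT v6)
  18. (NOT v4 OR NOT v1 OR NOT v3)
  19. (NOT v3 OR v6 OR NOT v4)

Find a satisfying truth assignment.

v1=True  v2=True  v3=False  v4=True  v5=True  v6=True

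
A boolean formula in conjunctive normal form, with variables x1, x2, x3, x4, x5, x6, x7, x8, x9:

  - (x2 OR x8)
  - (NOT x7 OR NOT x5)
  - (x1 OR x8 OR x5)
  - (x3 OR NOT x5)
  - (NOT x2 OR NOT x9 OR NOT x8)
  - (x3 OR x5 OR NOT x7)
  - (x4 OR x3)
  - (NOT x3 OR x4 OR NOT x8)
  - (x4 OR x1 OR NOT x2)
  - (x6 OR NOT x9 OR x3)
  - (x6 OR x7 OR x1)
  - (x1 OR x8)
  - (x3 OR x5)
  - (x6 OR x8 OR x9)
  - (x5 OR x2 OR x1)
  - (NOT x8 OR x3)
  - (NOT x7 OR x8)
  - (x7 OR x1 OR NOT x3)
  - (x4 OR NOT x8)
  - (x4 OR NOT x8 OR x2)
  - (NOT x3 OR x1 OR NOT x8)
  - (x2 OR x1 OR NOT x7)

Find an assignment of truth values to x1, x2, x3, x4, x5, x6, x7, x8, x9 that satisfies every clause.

x1=T, x2=F, x3=T, x4=T, x5=F, x6=F, x7=T, x8=T, x9=T

Pure literal: x1 appears only positively; assign x1 = True.
Pure literal: x4 appears only positively; assign x4 = True.
Set x2 = False and propagate.
  then x8 is forced to True.
  then x3 is forced to True.
Set x5 = False and propagate.
x6, x7, x9 are now unconstrained; take x6 = False, x7 = True, x9 = True.
Every clause has at least one true literal under this assignment.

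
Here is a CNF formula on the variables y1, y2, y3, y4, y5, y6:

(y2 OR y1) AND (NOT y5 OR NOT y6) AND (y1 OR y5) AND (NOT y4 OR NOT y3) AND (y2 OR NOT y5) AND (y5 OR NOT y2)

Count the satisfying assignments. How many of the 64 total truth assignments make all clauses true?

12

Case analysis on y5 and y2:
  y5=T, y2=T: y1 free; 3 ways for (y3,y4,y6) × 2^1 = 6.
  y5=T, y2=F: a clause becomes empty — 0.
  y5=F, y2=T: a clause becomes empty — 0.
  y5=F, y2=F: y6 free; 3 ways for (y1,y3,y4) × 2^1 = 6.
Total: 6 + 0 + 0 + 6 = 12.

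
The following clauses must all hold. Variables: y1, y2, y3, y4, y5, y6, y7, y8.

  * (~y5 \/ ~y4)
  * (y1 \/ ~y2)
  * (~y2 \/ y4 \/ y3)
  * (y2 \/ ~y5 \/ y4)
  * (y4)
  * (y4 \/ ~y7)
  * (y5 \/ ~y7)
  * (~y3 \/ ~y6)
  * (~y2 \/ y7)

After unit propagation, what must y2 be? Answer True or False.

False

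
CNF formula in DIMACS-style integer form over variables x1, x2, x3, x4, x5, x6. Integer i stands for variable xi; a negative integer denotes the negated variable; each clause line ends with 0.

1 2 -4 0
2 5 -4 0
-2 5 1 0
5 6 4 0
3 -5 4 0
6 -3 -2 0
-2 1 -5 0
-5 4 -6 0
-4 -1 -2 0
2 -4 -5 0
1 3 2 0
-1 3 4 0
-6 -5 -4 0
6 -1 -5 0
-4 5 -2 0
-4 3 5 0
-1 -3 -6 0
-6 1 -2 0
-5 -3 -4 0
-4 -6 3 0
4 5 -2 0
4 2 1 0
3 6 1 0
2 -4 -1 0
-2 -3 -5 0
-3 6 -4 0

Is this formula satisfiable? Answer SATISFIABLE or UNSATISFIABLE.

x4 = True:
  x2 = True:
    propagation gives x1=False, x5=True; an empty clause results — contradiction.
  x2 = False:
    propagation gives x1=True; an empty clause results — contradiction.
x4 = False:
  x1 = True:
    propagation gives x3=True, x6=False, x5=True; an empty clause results — contradiction.
  x1 = False:
    propagation gives x2=True, x5=True; an empty clause results — contradiction.
Every branch closes, so no satisfying assignment exists.

UNSATISFIABLE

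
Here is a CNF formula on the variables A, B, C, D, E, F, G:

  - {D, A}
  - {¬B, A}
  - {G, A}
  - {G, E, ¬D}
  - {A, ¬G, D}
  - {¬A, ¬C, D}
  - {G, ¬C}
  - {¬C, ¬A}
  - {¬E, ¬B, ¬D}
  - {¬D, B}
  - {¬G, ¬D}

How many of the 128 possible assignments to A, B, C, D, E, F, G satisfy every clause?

Case analysis on D and A:
  D=1, A=1: a clause becomes empty — 0.
  D=1, A=0: a clause becomes empty — 0.
  D=0, A=1: forces C=0; B, E, F, G free → 2^4 = 16.
  D=0, A=0: a clause becomes empty — 0.
Total: 0 + 0 + 16 + 0 = 16.

16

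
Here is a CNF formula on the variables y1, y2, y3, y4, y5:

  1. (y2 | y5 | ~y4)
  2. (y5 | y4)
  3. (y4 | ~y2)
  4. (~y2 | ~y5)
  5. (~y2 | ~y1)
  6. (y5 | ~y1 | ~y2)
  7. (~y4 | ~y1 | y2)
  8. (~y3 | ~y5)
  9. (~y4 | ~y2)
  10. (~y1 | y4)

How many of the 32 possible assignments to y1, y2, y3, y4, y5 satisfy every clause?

2

Satisfying assignments:
  y1=F y2=F y3=F y4=F y5=T
  y1=F y2=F y3=F y4=T y5=T
That's 2 in total.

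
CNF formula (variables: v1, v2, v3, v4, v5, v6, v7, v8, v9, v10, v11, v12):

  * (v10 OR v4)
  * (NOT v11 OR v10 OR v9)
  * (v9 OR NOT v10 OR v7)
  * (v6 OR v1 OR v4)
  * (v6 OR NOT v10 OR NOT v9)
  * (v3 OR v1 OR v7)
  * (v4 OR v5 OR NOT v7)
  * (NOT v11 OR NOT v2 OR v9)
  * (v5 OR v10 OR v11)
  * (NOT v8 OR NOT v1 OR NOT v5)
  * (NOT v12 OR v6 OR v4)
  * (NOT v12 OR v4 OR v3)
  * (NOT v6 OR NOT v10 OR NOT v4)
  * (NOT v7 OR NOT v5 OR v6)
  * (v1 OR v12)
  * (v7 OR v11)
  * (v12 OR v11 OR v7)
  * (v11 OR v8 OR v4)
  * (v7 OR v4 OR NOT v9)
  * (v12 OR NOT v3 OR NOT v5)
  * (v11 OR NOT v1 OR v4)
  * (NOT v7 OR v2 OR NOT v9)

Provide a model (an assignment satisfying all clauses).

v1=True, v2=False, v3=False, v4=True, v5=False, v6=False, v7=True, v8=True, v9=False, v10=True, v11=True, v12=True

Check each clause:
  1. (v4 OR v10) — v10 is true.
  2. (v10 OR v9 OR NOT v11) — v10 is true.
  3. (v7 OR v9 OR NOT v10) — v7 is true.
  4. (v6 OR v1 OR v4) — v1 is true.
  5. (NOT v10 OR NOT v9 OR v6) — NOT v9 is true.
  6. (v7 OR v1 OR v3) — v1 is true.
  7. (v5 OR v4 OR NOT v7) — v4 is true.
  8. (v9 OR NOT v11 OR NOT v2) — NOT v2 is true.
  9. (v11 OR v5 OR v10) — v10 is true.
  10. (NOT v1 OR NOT v8 OR NOT v5) — NOT v5 is true.
  11. (v4 OR NOT v12 OR v6) — v4 is true.
  12. (v3 OR NOT v12 OR v4) — v4 is true.
  13. (NOT v4 OR NOT v10 OR NOT v6) — NOT v6 is true.
  14. (NOT v7 OR v6 OR NOT v5) — NOT v5 is true.
  15. (v1 OR v12) — v1 is true.
  16. (v11 OR v7) — v11 is true.
  17. (v11 OR v12 OR v7) — v11 is true.
  18. (v11 OR v4 OR v8) — v8 is true.
  19. (v4 OR NOT v9 OR v7) — NOT v9 is true.
  20. (NOT v3 OR NOT v5 OR v12) — NOT v5 is true.
  21. (v4 OR v11 OR NOT v1) — v11 is true.
  22. (NOT v7 OR v2 OR NOT v9) — NOT v9 is true.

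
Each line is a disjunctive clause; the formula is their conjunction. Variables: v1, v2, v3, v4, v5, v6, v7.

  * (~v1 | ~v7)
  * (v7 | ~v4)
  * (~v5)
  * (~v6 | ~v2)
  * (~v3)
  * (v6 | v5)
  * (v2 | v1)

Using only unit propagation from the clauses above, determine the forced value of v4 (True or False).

(~v5) stands alone — v5 = False.
(~v3) is a unit clause: v3 = False.
In (v6 | v5), v5 is now false; v6 must hold, so v6 = True.
(~v6 | ~v2): since v6 = True, the clause reduces to (~v2). v2 = False.
From (v1 | v2) and v2 = False: v1 = True.
(~v1 | ~v7): since v1 = True, the clause reduces to (~v7). v7 = False.
(v7 | ~v4): since v7 = False, the clause reduces to (~v4). v4 = False.

False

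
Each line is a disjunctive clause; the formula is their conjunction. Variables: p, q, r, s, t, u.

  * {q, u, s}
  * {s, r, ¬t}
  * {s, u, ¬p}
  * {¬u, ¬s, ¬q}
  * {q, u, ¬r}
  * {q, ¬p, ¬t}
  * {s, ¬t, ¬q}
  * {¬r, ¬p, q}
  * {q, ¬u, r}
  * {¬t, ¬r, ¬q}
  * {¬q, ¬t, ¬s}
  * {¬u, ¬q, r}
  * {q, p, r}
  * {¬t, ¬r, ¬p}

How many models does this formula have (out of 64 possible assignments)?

Split on q, then r.
  q=T, r=T: 5 of the 16 assignments to (p,s,t,u) work.
  q=T, r=F: remaining (p,s,t,u) ∈ {(F,F,F,F); (F,T,F,F); (T,T,F,F)} — 3.
  q=F, r=T: remaining (p,s,t,u) ∈ {(F,F,F,T); (F,F,T,T); (F,T,F,T); (F,T,T,T)} — 4.
  q=F, r=F: remaining (p,s,t,u) ∈ {(T,T,F,F)} — 1.
Total: 5 + 3 + 4 + 1 = 13.

13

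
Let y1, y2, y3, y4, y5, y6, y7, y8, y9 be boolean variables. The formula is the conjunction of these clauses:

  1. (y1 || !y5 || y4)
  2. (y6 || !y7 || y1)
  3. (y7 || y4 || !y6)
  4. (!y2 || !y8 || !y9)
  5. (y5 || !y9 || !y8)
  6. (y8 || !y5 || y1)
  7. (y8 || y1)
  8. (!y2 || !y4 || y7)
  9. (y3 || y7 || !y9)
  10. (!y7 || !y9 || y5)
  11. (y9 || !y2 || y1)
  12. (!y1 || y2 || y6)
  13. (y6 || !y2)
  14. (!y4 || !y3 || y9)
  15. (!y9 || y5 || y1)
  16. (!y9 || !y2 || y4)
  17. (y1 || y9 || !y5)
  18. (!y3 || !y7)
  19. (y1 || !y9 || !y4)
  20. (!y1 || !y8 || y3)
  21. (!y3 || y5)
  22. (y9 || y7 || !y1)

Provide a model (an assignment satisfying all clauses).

Try y1 = True.
Branch on y2: take y2 = False.
  then y6 is forced to True.
For the remaining variables, y3 = False, y4 = False, y5 = True, y7 = True, y8 = False, y9 = False works.
Every clause has at least one true literal under this assignment.

y1 = 1  y2 = 0  y3 = 0  y4 = 0  y5 = 1  y6 = 1  y7 = 1  y8 = 0  y9 = 0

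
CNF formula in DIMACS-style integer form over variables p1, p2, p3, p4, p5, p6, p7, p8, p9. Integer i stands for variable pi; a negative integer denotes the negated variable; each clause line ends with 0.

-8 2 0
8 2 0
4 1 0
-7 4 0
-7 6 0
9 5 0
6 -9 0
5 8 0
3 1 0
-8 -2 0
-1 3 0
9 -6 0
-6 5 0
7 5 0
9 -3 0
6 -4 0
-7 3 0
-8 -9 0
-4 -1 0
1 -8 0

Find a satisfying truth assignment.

p1 = 0, p2 = 1, p3 = 1, p4 = 1, p5 = 1, p6 = 1, p7 = 1, p8 = 0, p9 = 1

Pure literal: p5 appears only positively; assign p5 = True.
Branch on p1: take p1 = False.
  then p4 is forced to True.
  then p3 is forced to True.
  then p9 is forced to True.
  then p6 is forced to True.
  then p8 is forced to False.
  then p2 is forced to True.
p7 is now unconstrained; take p7 = True.
Every clause has at least one true literal under this assignment.
Check each clause:
  1. (~p8 \/ p2) — ~p8 is true.
  2. (p2 \/ p8) — p2 is true.
  3. (p1 \/ p4) — p4 is true.
  4. (~p7 \/ p4) — p4 is true.
  5. (p6 \/ ~p7) — p6 is true.
  6. (p5 \/ p9) — p9 is true.
  7. (p6 \/ ~p9) — p6 is true.
  8. (p8 \/ p5) — p5 is true.
  9. (p3 \/ p1) — p3 is true.
  10. (~p2 \/ ~p8) — ~p8 is true.
  11. (p3 \/ ~p1) — p3 is true.
  12. (~p6 \/ p9) — p9 is true.
  13. (p5 \/ ~p6) — p5 is true.
  14. (p7 \/ p5) — p5 is true.
  15. (p9 \/ ~p3) — p9 is true.
  16. (p6 \/ ~p4) — p6 is true.
  17. (p3 \/ ~p7) — p3 is true.
  18. (~p9 \/ ~p8) — ~p8 is true.
  19. (~p1 \/ ~p4) — ~p1 is true.
  20. (~p8 \/ p1) — ~p8 is true.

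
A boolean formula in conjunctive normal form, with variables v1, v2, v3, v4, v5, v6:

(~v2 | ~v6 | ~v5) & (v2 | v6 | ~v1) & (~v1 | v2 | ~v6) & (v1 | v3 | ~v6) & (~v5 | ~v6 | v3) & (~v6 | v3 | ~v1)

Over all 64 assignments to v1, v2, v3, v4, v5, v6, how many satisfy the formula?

Case analysis on v6 and v1:
  v6=T, v1=T: remaining (v2,v3,v4,v5) ∈ {(T,T,F,F); (T,T,T,F)} — 2.
  v6=T, v1=F: v4 free; 3 ways for (v2,v3,v5) × 2^1 = 6.
  v6=F, v1=T: forces v2=T; v3, v4, v5 free → 2^3 = 8.
  v6=F, v1=F: v2, v3, v4, v5 free → 2^4 = 16.
Total: 2 + 6 + 8 + 16 = 32.

32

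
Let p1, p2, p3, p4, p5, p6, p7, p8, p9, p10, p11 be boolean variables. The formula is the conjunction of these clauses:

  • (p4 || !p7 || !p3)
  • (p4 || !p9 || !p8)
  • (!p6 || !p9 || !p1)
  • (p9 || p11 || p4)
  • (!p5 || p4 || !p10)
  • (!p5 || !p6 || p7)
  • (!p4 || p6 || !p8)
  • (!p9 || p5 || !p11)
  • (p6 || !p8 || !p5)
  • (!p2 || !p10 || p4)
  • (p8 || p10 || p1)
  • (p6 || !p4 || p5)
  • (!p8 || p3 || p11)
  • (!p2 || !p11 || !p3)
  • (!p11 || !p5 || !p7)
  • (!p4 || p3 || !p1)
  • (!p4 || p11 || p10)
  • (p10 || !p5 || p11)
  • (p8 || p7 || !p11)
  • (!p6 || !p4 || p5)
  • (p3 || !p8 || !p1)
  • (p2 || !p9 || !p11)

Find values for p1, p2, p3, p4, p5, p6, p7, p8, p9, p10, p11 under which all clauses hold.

Try p1 = False.
Try p2 = False.
Set p3 = False and propagate.
The remaining clauses are satisfied by p4 = False, p5 = False, p6 = True, p7 = True, p8 = True, p9 = False, p10 = False, p11 = True.
Check each clause:
  1. (!p7 || !p3 || p4) — !p3 is true.
  2. (!p8 || p4 || !p9) — !p9 is true.
  3. (!p1 || !p9 || !p6) — !p1 is true.
  4. (p11 || p9 || p4) — p11 is true.
  5. (!p10 || !p5 || p4) — !p5 is true.
  6. (!p6 || p7 || !p5) — !p5 is true.
  7. (p6 || !p8 || !p4) — !p4 is true.
  8. (!p9 || p5 || !p11) — !p9 is true.
  9. (!p5 || p6 || !p8) — !p5 is true.
  10. (!p10 || p4 || !p2) — !p2 is true.
  11. (p1 || p10 || p8) — p8 is true.
  12. (p5 || !p4 || p6) — !p4 is true.
  13. (p3 || p11 || !p8) — p11 is true.
  14. (!p3 || !p11 || !p2) — !p3 is true.
  15. (!p5 || !p7 || !p11) — !p5 is true.
  16. (p3 || !p4 || !p1) — !p4 is true.
  17. (p11 || p10 || !p4) — p11 is true.
  18. (p11 || !p5 || p10) — p11 is true.
  19. (p8 || !p11 || p7) — p8 is true.
  20. (!p6 || p5 || !p4) — !p4 is true.
  21. (!p8 || p3 || !p1) — !p1 is true.
  22. (p2 || !p9 || !p11) — !p9 is true.

p1 = False, p2 = False, p3 = False, p4 = False, p5 = False, p6 = True, p7 = True, p8 = True, p9 = False, p10 = False, p11 = True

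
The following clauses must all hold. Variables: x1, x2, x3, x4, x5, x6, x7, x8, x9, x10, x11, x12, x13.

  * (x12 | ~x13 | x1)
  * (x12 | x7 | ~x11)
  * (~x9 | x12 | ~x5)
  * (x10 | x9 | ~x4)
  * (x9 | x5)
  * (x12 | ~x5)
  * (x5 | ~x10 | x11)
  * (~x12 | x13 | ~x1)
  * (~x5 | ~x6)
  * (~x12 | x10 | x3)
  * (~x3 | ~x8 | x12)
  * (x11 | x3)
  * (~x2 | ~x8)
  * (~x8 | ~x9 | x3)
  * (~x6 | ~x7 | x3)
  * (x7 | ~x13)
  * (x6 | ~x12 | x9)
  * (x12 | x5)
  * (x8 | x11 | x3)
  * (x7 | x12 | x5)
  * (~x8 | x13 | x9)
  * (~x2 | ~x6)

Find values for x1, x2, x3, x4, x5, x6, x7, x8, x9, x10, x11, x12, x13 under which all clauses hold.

x1 = F, x2 = F, x3 = T, x4 = T, x5 = F, x6 = F, x7 = F, x8 = F, x9 = T, x10 = F, x11 = F, x12 = T, x13 = F

x2 occurs only negated in the remaining clauses — set x2 = False.
Branch on x1: take x1 = False.
Set x3 = True and propagate.
The remaining clauses are satisfied by x4 = True, x5 = False, x6 = False, x7 = False, x8 = False, x9 = True, x10 = False, x11 = False, x12 = True, x13 = False.
Check each clause:
  1. (~x13 | x12 | x1) — ~x13 is true.
  2. (x12 | x7 | ~x11) — x12 is true.
  3. (~x9 | ~x5 | x12) — ~x5 is true.
  4. (x10 | x9 | ~x4) — x9 is true.
  5. (x5 | x9) — x9 is true.
  6. (~x5 | x12) — ~x5 is true.
  7. (~x10 | x11 | x5) — ~x10 is true.
  8. (~x1 | x13 | ~x12) — ~x1 is true.
  9. (~x6 | ~x5) — ~x6 is true.
  10. (x3 | x10 | ~x12) — x3 is true.
  11. (~x3 | x12 | ~x8) — ~x8 is true.
  12. (x3 | x11) — x3 is true.
  13. (~x8 | ~x2) — ~x8 is true.
  14. (~x8 | ~x9 | x3) — ~x8 is true.
  15. (~x6 | x3 | ~x7) — ~x7 is true.
  16. (~x13 | x7) — ~x13 is true.
  17. (x6 | x9 | ~x12) — x9 is true.
  18. (x12 | x5) — x12 is true.
  19. (x11 | x3 | x8) — x3 is true.
  20. (x5 | x7 | x12) — x12 is true.
  21. (x13 | ~x8 | x9) — ~x8 is true.
  22. (~x2 | ~x6) — ~x6 is true.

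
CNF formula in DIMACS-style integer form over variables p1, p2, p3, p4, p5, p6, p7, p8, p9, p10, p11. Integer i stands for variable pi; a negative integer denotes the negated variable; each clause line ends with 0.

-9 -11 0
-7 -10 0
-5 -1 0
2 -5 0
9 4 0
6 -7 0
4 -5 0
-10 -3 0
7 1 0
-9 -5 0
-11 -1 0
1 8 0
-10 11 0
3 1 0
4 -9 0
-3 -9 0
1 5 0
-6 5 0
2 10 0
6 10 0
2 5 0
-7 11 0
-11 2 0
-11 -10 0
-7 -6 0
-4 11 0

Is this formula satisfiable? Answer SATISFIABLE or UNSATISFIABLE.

UNSATISFIABLE

p5 = True:
  propagation gives p1=False, p2=True, p4=True, p7=True; an empty clause results — contradiction.
p5 = False:
  propagation gives p1=True, p11=False, p10=False, p6=False; an empty clause results — contradiction.
Every branch closes, so no satisfying assignment exists.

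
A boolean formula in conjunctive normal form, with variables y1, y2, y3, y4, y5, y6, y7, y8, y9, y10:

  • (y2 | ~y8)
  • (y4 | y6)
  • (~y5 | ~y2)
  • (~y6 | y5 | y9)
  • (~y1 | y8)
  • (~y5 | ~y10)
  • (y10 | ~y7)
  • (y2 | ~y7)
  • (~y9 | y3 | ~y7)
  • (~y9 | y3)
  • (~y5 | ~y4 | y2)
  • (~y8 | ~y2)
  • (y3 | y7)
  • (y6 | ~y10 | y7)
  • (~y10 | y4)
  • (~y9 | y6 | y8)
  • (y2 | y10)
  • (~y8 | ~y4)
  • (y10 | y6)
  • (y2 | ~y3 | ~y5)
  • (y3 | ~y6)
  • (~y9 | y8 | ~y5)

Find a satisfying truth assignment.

y1=0  y2=1  y3=1  y4=1  y5=0  y6=1  y7=0  y8=0  y9=1  y10=1

Pure literal: y1 appears only negated; assign y1 = False.
Try y2 = True.
  then y5 is forced to False.
  then y8 is forced to False.
Branch on y3: take y3 = True.
Try y4 = True.
The remaining clauses are satisfied by y6 = True, y7 = False, y9 = True, y10 = True.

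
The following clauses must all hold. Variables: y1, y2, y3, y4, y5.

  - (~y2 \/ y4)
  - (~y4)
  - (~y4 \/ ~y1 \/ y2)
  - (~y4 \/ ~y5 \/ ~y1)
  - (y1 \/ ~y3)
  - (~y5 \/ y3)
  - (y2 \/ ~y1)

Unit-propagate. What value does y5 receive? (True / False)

Unit clause (~y4) sets y4 = False.
In (~y2 \/ y4), y4 is now false; ~y2 must hold, so y2 = False.
(y2 \/ ~y1) with y2 = False leaves only ~y1, so y1 = False.
In (y1 \/ ~y3), y1 is now false; ~y3 must hold, so y3 = False.
(y3 \/ ~y5): since y3 = False, the clause reduces to (~y5). y5 = False.

False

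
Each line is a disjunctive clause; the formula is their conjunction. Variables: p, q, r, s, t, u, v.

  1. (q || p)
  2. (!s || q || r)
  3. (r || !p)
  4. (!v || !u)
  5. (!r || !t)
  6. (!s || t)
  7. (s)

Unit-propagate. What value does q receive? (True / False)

True

(s) is a unit clause: s = True.
(!s || t) with s = True leaves only t, so t = True.
In (!r || !t), !t is now false; !r must hold, so r = False.
(!s || r || q) with r = False, s = True leaves only q, so q = True.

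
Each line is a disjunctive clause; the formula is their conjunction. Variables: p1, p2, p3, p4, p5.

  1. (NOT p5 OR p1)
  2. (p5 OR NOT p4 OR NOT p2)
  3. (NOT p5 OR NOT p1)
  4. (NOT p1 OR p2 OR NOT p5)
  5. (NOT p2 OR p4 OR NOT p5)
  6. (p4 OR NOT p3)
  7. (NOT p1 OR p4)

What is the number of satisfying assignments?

6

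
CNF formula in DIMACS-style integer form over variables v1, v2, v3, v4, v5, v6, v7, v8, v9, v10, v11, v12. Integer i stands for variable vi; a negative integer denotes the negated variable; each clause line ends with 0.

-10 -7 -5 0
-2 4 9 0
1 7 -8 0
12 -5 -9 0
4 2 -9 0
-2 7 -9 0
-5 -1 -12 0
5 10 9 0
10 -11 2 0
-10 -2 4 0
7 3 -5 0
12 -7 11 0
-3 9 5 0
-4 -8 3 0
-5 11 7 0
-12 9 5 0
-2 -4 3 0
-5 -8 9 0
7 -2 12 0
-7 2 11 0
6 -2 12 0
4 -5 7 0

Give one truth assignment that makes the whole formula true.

Pure literal: v8 appears only negated; assign v8 = False.
Set v1 = True and propagate.
For the remaining variables, v2 = True, v3 = False, v4 = False, v5 = False, v6 = False, v7 = True, v9 = True, v10 = False, v11 = True, v12 = True works.

v1 = True  v2 = True  v3 = False  v4 = False  v5 = False  v6 = False  v7 = True  v8 = False  v9 = True  v10 = False  v11 = True  v12 = True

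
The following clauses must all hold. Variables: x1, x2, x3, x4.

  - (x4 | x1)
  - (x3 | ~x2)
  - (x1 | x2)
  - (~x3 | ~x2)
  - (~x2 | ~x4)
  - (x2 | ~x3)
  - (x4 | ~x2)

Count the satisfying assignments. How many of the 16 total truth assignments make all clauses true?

2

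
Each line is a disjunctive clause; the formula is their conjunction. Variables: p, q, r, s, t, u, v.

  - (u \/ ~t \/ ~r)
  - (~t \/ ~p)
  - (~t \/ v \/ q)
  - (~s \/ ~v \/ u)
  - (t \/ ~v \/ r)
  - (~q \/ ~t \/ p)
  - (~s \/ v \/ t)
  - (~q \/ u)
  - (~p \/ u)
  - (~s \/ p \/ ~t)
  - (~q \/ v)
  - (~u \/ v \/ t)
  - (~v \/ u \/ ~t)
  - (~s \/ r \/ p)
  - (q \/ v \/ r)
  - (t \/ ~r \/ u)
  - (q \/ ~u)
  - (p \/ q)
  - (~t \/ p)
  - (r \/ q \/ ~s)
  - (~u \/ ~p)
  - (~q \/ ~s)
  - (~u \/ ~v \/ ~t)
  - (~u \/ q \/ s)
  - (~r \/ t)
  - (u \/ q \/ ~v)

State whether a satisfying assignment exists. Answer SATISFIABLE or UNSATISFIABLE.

UNSATISFIABLE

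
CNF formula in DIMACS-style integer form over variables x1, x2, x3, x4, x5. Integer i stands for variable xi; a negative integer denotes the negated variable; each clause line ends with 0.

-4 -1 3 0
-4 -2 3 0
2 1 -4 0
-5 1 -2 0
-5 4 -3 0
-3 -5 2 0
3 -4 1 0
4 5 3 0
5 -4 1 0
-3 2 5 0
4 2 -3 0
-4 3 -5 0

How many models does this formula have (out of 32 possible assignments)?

7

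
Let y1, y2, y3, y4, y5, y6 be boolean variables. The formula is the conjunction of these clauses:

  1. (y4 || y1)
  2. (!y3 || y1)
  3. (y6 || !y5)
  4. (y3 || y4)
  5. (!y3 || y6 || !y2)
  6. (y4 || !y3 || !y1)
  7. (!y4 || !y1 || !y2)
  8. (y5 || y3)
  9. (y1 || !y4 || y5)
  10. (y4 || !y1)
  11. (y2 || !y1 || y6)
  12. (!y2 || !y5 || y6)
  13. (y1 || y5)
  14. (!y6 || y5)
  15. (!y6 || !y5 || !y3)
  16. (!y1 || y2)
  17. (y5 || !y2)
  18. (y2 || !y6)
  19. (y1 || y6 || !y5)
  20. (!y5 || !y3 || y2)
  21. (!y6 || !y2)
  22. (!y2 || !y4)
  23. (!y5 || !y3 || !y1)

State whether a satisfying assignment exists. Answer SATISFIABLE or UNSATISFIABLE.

y1 = True:
  propagation gives y4=True, y2=False; an empty clause results — contradiction.
y1 = False:
  propagation gives y4=True, y3=False, y5=True, y6=True; an empty clause results — contradiction.
Every branch closes, so no satisfying assignment exists.

UNSATISFIABLE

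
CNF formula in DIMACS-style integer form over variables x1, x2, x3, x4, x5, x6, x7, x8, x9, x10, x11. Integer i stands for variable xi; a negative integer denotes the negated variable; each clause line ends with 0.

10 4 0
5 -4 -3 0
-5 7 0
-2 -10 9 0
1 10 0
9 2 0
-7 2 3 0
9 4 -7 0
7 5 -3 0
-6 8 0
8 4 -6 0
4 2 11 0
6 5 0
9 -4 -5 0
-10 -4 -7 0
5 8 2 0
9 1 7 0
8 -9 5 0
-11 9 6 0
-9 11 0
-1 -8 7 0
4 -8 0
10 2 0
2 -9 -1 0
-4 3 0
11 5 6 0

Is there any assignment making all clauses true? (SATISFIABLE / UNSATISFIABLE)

Try x1 = False.
  then x10 is forced to True.
For the remaining variables, x2 = False, x3 = True, x4 = False, x5 = True, x6 = False, x7 = True, x8 = False, x9 = True, x11 = True works.
So x1=False, x2=False, x3=True, x4=False, x5=True, x6=False, x7=True, x8=False, x9=True, x10=True, x11=True is a satisfying assignment.

SATISFIABLE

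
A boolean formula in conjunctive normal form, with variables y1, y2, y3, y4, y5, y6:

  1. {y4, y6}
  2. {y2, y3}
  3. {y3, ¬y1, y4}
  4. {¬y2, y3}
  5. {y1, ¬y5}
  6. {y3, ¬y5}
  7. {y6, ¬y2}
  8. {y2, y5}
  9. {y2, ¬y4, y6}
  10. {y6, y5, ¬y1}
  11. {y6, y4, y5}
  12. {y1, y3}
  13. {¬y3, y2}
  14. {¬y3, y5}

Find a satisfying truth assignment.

y1=T, y2=T, y3=T, y4=T, y5=T, y6=T

Check each clause:
  1. {y4, y6} — y4 is true.
  2. {y2, y3} — y2 is true.
  3. {¬y1, y3, y4} — y3 is true.
  4. {y3, ¬y2} — y3 is true.
  5. {y1, ¬y5} — y1 is true.
  6. {y3, ¬y5} — y3 is true.
  7. {¬y2, y6} — y6 is true.
  8. {y2, y5} — y2 is true.
  9. {y2, y6, ¬y4} — y2 is true.
  10. {y6, y5, ¬y1} — y5 is true.
  11. {y5, y4, y6} — y4 is true.
  12. {y1, y3} — y1 is true.
  13. {¬y3, y2} — y2 is true.
  14. {y5, ¬y3} — y5 is true.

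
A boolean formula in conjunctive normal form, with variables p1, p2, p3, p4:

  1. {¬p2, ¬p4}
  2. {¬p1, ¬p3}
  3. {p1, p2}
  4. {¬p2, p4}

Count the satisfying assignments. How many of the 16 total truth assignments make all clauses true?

2

Satisfying assignments:
  p1=1 p2=0 p3=0 p4=0
  p1=1 p2=0 p3=0 p4=1
That's 2 in total.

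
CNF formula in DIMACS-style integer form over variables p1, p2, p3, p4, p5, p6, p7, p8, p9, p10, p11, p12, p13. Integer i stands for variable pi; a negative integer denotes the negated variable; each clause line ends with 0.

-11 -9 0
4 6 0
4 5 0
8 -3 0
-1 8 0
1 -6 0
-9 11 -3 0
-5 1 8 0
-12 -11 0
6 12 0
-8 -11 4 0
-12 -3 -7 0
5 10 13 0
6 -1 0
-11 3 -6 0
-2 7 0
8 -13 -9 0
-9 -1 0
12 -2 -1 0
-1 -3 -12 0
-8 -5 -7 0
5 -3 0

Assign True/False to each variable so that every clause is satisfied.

p1=T, p2=F, p3=T, p4=F, p5=T, p6=T, p7=F, p8=T, p9=F, p10=T, p11=F, p12=F, p13=T

Check each clause:
  1. (¬p11 ∨ ¬p9) — ¬p11 is true.
  2. (p6 ∨ p4) — p6 is true.
  3. (p4 ∨ p5) — p5 is true.
  4. (p8 ∨ ¬p3) — p8 is true.
  5. (¬p1 ∨ p8) — p8 is true.
  6. (p1 ∨ ¬p6) — p1 is true.
  7. (¬p3 ∨ p11 ∨ ¬p9) — ¬p9 is true.
  8. (p8 ∨ ¬p5 ∨ p1) — p8 is true.
  9. (¬p11 ∨ ¬p12) — ¬p12 is true.
  10. (p12 ∨ p6) — p6 is true.
  11. (p4 ∨ ¬p8 ∨ ¬p11) — ¬p11 is true.
  12. (¬p12 ∨ ¬p7 ∨ ¬p3) — ¬p7 is true.
  13. (p13 ∨ p10 ∨ p5) — p5 is true.
  14. (¬p1 ∨ p6) — p6 is true.
  15. (¬p6 ∨ ¬p11 ∨ p3) — p3 is true.
  16. (p7 ∨ ¬p2) — ¬p2 is true.
  17. (¬p9 ∨ ¬p13 ∨ p8) — p8 is true.
  18. (¬p9 ∨ ¬p1) — ¬p9 is true.
  19. (p12 ∨ ¬p1 ∨ ¬p2) — ¬p2 is true.
  20. (¬p12 ∨ ¬p3 ∨ ¬p1) — ¬p12 is true.
  21. (¬p7 ∨ ¬p5 ∨ ¬p8) — ¬p7 is true.
  22. (p5 ∨ ¬p3) — p5 is true.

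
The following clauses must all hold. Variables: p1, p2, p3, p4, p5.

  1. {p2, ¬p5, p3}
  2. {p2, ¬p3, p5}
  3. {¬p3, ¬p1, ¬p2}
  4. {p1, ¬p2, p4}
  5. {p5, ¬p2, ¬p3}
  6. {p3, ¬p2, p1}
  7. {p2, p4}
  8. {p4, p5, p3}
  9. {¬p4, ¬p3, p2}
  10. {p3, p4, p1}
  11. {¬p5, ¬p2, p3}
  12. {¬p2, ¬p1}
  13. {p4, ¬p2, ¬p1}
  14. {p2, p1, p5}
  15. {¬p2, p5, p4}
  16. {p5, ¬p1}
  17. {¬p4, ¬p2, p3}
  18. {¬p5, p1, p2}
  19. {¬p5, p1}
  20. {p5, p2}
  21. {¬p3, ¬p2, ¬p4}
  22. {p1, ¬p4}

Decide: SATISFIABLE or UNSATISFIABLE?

UNSATISFIABLE

p2 = True:
  propagation gives p1=False, p4=True; an empty clause results — contradiction.
p2 = False:
  propagation gives p4=True, p3=False, p5=False; an empty clause results — contradiction.
Every branch closes, so no satisfying assignment exists.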